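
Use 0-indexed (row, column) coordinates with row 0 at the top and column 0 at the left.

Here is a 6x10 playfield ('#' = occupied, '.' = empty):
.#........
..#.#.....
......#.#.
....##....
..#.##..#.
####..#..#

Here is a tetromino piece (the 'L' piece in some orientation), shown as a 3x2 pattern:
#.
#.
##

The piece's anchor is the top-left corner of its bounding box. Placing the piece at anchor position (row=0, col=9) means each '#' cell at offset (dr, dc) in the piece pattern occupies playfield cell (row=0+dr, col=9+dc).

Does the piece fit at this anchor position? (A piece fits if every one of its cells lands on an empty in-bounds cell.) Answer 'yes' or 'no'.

Check each piece cell at anchor (0, 9):
  offset (0,0) -> (0,9): empty -> OK
  offset (1,0) -> (1,9): empty -> OK
  offset (2,0) -> (2,9): empty -> OK
  offset (2,1) -> (2,10): out of bounds -> FAIL
All cells valid: no

Answer: no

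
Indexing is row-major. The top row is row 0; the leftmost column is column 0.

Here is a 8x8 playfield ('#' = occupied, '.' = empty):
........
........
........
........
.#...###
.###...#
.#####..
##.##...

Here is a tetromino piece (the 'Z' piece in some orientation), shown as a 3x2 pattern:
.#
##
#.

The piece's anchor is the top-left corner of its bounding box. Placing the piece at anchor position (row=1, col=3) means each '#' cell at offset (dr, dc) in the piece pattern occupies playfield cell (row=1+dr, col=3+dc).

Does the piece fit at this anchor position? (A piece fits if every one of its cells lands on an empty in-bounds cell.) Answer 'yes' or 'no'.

Answer: yes

Derivation:
Check each piece cell at anchor (1, 3):
  offset (0,1) -> (1,4): empty -> OK
  offset (1,0) -> (2,3): empty -> OK
  offset (1,1) -> (2,4): empty -> OK
  offset (2,0) -> (3,3): empty -> OK
All cells valid: yes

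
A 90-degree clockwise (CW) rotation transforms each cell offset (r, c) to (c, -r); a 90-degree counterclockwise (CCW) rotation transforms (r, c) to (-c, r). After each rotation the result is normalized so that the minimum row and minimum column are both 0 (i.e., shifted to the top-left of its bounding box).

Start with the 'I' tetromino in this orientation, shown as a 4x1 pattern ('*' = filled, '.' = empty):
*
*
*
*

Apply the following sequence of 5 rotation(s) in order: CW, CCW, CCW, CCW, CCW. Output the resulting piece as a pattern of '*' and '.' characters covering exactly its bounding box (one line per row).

Start:
*
*
*
*
After rotation 1 (CW):
****
After rotation 2 (CCW):
*
*
*
*
After rotation 3 (CCW):
****
After rotation 4 (CCW):
*
*
*
*
After rotation 5 (CCW):
****

Answer: ****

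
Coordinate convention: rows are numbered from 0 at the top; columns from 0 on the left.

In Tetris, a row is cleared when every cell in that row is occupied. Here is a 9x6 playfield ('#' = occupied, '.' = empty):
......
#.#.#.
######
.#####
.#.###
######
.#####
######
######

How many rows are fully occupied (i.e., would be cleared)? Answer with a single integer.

Answer: 4

Derivation:
Check each row:
  row 0: 6 empty cells -> not full
  row 1: 3 empty cells -> not full
  row 2: 0 empty cells -> FULL (clear)
  row 3: 1 empty cell -> not full
  row 4: 2 empty cells -> not full
  row 5: 0 empty cells -> FULL (clear)
  row 6: 1 empty cell -> not full
  row 7: 0 empty cells -> FULL (clear)
  row 8: 0 empty cells -> FULL (clear)
Total rows cleared: 4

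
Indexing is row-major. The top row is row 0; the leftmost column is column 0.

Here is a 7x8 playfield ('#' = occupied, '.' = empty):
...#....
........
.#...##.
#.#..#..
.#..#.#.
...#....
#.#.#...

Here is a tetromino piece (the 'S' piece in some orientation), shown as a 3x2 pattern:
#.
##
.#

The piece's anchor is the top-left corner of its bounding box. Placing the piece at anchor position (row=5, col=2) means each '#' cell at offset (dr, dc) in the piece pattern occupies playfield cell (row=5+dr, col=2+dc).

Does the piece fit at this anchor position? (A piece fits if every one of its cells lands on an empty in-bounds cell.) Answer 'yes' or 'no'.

Answer: no

Derivation:
Check each piece cell at anchor (5, 2):
  offset (0,0) -> (5,2): empty -> OK
  offset (1,0) -> (6,2): occupied ('#') -> FAIL
  offset (1,1) -> (6,3): empty -> OK
  offset (2,1) -> (7,3): out of bounds -> FAIL
All cells valid: no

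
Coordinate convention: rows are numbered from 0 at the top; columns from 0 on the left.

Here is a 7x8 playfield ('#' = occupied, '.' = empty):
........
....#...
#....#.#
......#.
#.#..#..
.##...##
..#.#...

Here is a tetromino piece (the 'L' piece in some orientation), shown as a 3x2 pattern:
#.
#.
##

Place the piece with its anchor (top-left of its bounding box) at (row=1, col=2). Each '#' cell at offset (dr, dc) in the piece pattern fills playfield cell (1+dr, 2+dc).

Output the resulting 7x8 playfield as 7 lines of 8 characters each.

Answer: ........
..#.#...
#.#..#.#
..##..#.
#.#..#..
.##...##
..#.#...

Derivation:
Fill (1+0,2+0) = (1,2)
Fill (1+1,2+0) = (2,2)
Fill (1+2,2+0) = (3,2)
Fill (1+2,2+1) = (3,3)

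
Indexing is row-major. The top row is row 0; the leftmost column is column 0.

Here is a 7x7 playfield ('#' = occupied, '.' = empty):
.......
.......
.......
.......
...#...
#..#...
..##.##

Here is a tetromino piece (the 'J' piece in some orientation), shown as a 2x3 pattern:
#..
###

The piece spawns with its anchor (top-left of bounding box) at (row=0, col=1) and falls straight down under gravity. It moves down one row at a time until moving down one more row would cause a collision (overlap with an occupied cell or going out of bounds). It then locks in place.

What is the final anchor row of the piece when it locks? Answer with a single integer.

Spawn at (row=0, col=1). Try each row:
  row 0: fits
  row 1: fits
  row 2: fits
  row 3: blocked -> lock at row 2

Answer: 2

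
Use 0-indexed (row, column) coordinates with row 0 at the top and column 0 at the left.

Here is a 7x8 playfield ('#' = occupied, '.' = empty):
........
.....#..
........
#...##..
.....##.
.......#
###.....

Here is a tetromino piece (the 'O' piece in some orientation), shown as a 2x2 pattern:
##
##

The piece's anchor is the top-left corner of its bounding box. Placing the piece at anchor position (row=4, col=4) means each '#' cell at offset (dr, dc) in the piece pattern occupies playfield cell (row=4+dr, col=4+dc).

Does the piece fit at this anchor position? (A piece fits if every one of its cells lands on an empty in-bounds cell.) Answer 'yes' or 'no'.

Check each piece cell at anchor (4, 4):
  offset (0,0) -> (4,4): empty -> OK
  offset (0,1) -> (4,5): occupied ('#') -> FAIL
  offset (1,0) -> (5,4): empty -> OK
  offset (1,1) -> (5,5): empty -> OK
All cells valid: no

Answer: no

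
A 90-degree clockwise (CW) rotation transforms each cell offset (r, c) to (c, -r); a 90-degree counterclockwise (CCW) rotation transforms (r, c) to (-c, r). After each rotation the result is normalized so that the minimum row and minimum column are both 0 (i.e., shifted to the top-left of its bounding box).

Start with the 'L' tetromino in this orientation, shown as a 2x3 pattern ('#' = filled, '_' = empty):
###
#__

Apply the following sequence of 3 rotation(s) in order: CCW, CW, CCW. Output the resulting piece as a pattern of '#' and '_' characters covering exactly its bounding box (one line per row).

Answer: #_
#_
##

Derivation:
Start:
###
#__
After rotation 1 (CCW):
#_
#_
##
After rotation 2 (CW):
###
#__
After rotation 3 (CCW):
#_
#_
##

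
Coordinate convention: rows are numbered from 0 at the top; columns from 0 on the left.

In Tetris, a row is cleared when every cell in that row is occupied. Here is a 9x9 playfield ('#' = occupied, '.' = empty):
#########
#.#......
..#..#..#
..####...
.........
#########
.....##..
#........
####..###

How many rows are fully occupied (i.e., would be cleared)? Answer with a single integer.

Answer: 2

Derivation:
Check each row:
  row 0: 0 empty cells -> FULL (clear)
  row 1: 7 empty cells -> not full
  row 2: 6 empty cells -> not full
  row 3: 5 empty cells -> not full
  row 4: 9 empty cells -> not full
  row 5: 0 empty cells -> FULL (clear)
  row 6: 7 empty cells -> not full
  row 7: 8 empty cells -> not full
  row 8: 2 empty cells -> not full
Total rows cleared: 2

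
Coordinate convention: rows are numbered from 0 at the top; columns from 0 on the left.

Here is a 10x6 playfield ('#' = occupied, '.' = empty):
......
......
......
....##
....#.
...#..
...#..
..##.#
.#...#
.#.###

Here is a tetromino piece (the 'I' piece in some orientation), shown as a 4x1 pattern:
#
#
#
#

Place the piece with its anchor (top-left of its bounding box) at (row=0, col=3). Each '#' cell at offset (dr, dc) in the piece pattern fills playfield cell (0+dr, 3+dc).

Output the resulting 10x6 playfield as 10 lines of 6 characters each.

Answer: ...#..
...#..
...#..
...###
....#.
...#..
...#..
..##.#
.#...#
.#.###

Derivation:
Fill (0+0,3+0) = (0,3)
Fill (0+1,3+0) = (1,3)
Fill (0+2,3+0) = (2,3)
Fill (0+3,3+0) = (3,3)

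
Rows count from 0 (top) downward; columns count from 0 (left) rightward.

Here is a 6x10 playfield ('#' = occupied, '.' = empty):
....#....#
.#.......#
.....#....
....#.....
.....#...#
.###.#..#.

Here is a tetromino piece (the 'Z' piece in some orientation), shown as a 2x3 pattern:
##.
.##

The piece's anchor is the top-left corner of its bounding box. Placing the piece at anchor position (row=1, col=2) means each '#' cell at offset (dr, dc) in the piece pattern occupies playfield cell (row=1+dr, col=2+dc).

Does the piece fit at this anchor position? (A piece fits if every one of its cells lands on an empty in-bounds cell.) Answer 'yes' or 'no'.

Answer: yes

Derivation:
Check each piece cell at anchor (1, 2):
  offset (0,0) -> (1,2): empty -> OK
  offset (0,1) -> (1,3): empty -> OK
  offset (1,1) -> (2,3): empty -> OK
  offset (1,2) -> (2,4): empty -> OK
All cells valid: yes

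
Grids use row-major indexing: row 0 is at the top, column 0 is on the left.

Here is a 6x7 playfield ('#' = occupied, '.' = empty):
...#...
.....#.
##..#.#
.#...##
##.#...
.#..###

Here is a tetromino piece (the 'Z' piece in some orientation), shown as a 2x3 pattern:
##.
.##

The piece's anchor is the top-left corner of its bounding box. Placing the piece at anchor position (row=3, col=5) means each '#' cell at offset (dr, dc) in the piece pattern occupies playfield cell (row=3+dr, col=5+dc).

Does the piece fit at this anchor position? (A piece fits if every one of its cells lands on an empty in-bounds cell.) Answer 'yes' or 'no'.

Check each piece cell at anchor (3, 5):
  offset (0,0) -> (3,5): occupied ('#') -> FAIL
  offset (0,1) -> (3,6): occupied ('#') -> FAIL
  offset (1,1) -> (4,6): empty -> OK
  offset (1,2) -> (4,7): out of bounds -> FAIL
All cells valid: no

Answer: no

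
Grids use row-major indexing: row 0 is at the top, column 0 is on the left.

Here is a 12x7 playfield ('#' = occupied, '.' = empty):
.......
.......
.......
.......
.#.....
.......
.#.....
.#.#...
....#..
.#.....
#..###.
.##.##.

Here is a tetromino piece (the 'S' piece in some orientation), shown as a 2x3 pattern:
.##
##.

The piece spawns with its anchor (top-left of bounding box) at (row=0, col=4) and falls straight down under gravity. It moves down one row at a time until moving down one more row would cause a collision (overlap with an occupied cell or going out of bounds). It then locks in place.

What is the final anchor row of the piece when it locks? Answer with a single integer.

Answer: 6

Derivation:
Spawn at (row=0, col=4). Try each row:
  row 0: fits
  row 1: fits
  row 2: fits
  row 3: fits
  row 4: fits
  row 5: fits
  row 6: fits
  row 7: blocked -> lock at row 6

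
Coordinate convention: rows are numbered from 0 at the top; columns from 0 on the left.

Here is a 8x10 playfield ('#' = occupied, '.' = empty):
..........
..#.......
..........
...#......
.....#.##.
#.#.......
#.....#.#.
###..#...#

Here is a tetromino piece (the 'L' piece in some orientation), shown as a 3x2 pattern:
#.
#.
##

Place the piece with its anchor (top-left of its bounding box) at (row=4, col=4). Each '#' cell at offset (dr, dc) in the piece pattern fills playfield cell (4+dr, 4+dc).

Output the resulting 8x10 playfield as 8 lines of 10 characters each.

Answer: ..........
..#.......
..........
...#......
....##.##.
#.#.#.....
#...###.#.
###..#...#

Derivation:
Fill (4+0,4+0) = (4,4)
Fill (4+1,4+0) = (5,4)
Fill (4+2,4+0) = (6,4)
Fill (4+2,4+1) = (6,5)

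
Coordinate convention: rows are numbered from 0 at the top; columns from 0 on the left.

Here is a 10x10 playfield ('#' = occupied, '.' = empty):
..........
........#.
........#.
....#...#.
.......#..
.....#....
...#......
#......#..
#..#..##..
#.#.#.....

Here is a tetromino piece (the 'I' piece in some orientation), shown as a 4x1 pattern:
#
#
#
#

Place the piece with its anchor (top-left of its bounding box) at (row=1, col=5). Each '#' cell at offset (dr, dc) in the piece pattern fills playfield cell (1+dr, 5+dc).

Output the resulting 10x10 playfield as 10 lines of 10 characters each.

Fill (1+0,5+0) = (1,5)
Fill (1+1,5+0) = (2,5)
Fill (1+2,5+0) = (3,5)
Fill (1+3,5+0) = (4,5)

Answer: ..........
.....#..#.
.....#..#.
....##..#.
.....#.#..
.....#....
...#......
#......#..
#..#..##..
#.#.#.....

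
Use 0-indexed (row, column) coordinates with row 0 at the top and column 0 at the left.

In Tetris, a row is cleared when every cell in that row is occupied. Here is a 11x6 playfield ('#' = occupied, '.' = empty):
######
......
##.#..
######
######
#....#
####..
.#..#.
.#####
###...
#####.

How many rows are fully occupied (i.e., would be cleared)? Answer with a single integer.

Answer: 3

Derivation:
Check each row:
  row 0: 0 empty cells -> FULL (clear)
  row 1: 6 empty cells -> not full
  row 2: 3 empty cells -> not full
  row 3: 0 empty cells -> FULL (clear)
  row 4: 0 empty cells -> FULL (clear)
  row 5: 4 empty cells -> not full
  row 6: 2 empty cells -> not full
  row 7: 4 empty cells -> not full
  row 8: 1 empty cell -> not full
  row 9: 3 empty cells -> not full
  row 10: 1 empty cell -> not full
Total rows cleared: 3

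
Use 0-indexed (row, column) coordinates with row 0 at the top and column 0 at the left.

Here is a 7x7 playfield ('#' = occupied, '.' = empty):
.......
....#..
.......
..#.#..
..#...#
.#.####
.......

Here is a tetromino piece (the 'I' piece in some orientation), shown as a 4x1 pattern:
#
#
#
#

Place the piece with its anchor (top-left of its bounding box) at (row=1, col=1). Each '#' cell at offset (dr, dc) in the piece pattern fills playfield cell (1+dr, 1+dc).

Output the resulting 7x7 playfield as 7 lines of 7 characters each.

Fill (1+0,1+0) = (1,1)
Fill (1+1,1+0) = (2,1)
Fill (1+2,1+0) = (3,1)
Fill (1+3,1+0) = (4,1)

Answer: .......
.#..#..
.#.....
.##.#..
.##...#
.#.####
.......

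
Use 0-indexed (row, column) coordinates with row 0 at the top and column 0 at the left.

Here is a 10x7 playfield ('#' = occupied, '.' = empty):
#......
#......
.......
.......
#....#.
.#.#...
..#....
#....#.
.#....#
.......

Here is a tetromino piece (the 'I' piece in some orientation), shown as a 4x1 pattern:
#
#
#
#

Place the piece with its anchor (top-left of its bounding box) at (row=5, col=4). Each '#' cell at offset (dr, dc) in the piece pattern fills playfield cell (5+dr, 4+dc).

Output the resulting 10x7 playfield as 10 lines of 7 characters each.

Answer: #......
#......
.......
.......
#....#.
.#.##..
..#.#..
#...##.
.#..#.#
.......

Derivation:
Fill (5+0,4+0) = (5,4)
Fill (5+1,4+0) = (6,4)
Fill (5+2,4+0) = (7,4)
Fill (5+3,4+0) = (8,4)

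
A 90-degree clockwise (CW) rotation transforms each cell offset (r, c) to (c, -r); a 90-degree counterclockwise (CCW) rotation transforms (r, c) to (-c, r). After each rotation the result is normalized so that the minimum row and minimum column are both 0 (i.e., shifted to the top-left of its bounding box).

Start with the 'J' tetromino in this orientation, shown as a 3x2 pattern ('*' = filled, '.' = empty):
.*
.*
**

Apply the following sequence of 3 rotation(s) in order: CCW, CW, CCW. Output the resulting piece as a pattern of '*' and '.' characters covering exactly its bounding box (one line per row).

Start:
.*
.*
**
After rotation 1 (CCW):
***
..*
After rotation 2 (CW):
.*
.*
**
After rotation 3 (CCW):
***
..*

Answer: ***
..*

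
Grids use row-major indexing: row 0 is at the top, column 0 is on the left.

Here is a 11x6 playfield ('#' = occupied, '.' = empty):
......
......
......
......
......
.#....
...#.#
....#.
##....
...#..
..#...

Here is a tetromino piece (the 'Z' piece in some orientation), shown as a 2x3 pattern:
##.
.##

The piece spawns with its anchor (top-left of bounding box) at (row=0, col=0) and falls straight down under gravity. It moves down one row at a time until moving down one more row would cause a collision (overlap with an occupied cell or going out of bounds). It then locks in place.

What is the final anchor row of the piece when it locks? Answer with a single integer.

Spawn at (row=0, col=0). Try each row:
  row 0: fits
  row 1: fits
  row 2: fits
  row 3: fits
  row 4: blocked -> lock at row 3

Answer: 3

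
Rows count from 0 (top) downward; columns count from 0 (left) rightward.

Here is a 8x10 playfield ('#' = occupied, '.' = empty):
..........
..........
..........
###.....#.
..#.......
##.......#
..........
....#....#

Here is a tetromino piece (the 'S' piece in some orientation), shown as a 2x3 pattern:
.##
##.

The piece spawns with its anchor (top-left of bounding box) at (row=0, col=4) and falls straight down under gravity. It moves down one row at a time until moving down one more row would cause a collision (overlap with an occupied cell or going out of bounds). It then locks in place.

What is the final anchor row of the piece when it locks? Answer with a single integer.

Answer: 5

Derivation:
Spawn at (row=0, col=4). Try each row:
  row 0: fits
  row 1: fits
  row 2: fits
  row 3: fits
  row 4: fits
  row 5: fits
  row 6: blocked -> lock at row 5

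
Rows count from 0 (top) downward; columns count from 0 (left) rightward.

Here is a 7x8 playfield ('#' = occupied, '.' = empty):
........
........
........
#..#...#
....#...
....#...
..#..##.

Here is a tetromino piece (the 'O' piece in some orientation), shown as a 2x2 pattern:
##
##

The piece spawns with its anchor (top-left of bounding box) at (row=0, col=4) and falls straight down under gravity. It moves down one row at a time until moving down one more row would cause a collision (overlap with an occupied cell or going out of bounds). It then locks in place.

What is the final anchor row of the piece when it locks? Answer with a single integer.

Spawn at (row=0, col=4). Try each row:
  row 0: fits
  row 1: fits
  row 2: fits
  row 3: blocked -> lock at row 2

Answer: 2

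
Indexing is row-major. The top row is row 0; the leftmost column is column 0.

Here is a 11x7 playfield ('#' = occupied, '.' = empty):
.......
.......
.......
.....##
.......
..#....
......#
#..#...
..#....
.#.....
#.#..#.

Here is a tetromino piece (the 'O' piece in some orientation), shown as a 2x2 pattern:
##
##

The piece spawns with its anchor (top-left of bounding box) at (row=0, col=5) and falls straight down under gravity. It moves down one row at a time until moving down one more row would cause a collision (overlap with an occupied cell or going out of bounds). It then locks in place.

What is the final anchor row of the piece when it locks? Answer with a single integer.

Spawn at (row=0, col=5). Try each row:
  row 0: fits
  row 1: fits
  row 2: blocked -> lock at row 1

Answer: 1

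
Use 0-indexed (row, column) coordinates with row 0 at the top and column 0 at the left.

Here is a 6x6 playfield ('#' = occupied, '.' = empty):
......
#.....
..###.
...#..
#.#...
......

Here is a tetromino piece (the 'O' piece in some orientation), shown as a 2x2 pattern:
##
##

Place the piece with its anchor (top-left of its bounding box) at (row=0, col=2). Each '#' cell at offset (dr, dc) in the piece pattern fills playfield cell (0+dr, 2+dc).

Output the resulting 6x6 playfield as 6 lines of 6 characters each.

Answer: ..##..
#.##..
..###.
...#..
#.#...
......

Derivation:
Fill (0+0,2+0) = (0,2)
Fill (0+0,2+1) = (0,3)
Fill (0+1,2+0) = (1,2)
Fill (0+1,2+1) = (1,3)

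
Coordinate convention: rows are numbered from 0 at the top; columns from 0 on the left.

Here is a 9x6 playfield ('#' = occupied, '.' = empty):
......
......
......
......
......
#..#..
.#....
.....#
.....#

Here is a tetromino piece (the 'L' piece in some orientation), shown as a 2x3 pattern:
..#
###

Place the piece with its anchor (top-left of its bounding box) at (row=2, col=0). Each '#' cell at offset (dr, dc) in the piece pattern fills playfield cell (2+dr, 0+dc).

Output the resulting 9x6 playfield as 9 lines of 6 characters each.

Fill (2+0,0+2) = (2,2)
Fill (2+1,0+0) = (3,0)
Fill (2+1,0+1) = (3,1)
Fill (2+1,0+2) = (3,2)

Answer: ......
......
..#...
###...
......
#..#..
.#....
.....#
.....#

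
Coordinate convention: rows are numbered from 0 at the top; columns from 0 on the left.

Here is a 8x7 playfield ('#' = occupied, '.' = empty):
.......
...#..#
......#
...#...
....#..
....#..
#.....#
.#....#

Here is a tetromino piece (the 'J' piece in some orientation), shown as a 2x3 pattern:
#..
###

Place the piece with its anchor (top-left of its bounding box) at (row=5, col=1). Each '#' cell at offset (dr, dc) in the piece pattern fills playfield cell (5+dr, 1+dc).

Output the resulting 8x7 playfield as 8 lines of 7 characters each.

Fill (5+0,1+0) = (5,1)
Fill (5+1,1+0) = (6,1)
Fill (5+1,1+1) = (6,2)
Fill (5+1,1+2) = (6,3)

Answer: .......
...#..#
......#
...#...
....#..
.#..#..
####..#
.#....#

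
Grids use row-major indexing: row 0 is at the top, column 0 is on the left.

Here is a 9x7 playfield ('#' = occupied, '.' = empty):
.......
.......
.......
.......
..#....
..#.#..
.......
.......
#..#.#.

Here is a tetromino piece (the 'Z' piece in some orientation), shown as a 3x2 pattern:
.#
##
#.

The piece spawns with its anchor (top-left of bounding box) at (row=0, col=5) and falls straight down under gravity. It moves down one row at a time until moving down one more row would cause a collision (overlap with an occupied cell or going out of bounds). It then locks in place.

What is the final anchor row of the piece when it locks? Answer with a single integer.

Answer: 5

Derivation:
Spawn at (row=0, col=5). Try each row:
  row 0: fits
  row 1: fits
  row 2: fits
  row 3: fits
  row 4: fits
  row 5: fits
  row 6: blocked -> lock at row 5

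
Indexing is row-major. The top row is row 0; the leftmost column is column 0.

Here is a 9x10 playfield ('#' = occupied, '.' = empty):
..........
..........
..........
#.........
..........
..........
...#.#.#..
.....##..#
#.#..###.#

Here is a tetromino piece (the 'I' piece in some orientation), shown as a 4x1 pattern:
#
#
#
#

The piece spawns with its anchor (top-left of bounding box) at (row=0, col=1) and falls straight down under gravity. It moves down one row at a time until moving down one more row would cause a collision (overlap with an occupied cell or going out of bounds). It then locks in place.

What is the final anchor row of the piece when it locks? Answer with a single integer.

Answer: 5

Derivation:
Spawn at (row=0, col=1). Try each row:
  row 0: fits
  row 1: fits
  row 2: fits
  row 3: fits
  row 4: fits
  row 5: fits
  row 6: blocked -> lock at row 5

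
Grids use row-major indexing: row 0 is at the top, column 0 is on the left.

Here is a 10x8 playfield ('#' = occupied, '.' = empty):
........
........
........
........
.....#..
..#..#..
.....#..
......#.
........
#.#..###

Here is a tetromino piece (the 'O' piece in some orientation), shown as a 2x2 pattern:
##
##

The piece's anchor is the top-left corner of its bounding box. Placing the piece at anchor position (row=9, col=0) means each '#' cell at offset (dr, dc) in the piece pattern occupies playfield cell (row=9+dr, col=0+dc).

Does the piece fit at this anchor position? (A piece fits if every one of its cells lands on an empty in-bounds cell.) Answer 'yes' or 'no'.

Answer: no

Derivation:
Check each piece cell at anchor (9, 0):
  offset (0,0) -> (9,0): occupied ('#') -> FAIL
  offset (0,1) -> (9,1): empty -> OK
  offset (1,0) -> (10,0): out of bounds -> FAIL
  offset (1,1) -> (10,1): out of bounds -> FAIL
All cells valid: no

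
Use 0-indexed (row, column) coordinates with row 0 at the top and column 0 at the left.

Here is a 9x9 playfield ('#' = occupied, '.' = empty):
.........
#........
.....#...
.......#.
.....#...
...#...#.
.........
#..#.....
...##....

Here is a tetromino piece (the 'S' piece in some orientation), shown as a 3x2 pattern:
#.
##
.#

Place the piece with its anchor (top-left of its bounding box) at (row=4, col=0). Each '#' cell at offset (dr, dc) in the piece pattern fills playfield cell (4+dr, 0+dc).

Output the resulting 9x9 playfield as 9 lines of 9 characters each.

Fill (4+0,0+0) = (4,0)
Fill (4+1,0+0) = (5,0)
Fill (4+1,0+1) = (5,1)
Fill (4+2,0+1) = (6,1)

Answer: .........
#........
.....#...
.......#.
#....#...
##.#...#.
.#.......
#..#.....
...##....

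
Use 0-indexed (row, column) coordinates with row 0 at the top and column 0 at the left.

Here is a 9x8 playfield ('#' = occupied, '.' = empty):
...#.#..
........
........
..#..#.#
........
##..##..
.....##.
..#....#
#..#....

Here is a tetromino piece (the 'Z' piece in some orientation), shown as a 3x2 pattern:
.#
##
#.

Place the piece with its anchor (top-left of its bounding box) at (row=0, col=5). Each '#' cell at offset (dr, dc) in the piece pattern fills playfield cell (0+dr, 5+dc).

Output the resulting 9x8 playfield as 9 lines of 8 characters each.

Answer: ...#.##.
.....##.
.....#..
..#..#.#
........
##..##..
.....##.
..#....#
#..#....

Derivation:
Fill (0+0,5+1) = (0,6)
Fill (0+1,5+0) = (1,5)
Fill (0+1,5+1) = (1,6)
Fill (0+2,5+0) = (2,5)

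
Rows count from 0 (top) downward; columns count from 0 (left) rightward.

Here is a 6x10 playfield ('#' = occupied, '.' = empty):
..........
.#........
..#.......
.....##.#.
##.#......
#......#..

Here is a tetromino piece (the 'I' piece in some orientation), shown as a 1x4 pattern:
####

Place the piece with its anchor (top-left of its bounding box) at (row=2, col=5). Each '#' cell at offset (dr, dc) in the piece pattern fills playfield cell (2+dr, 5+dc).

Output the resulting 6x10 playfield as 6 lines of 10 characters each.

Fill (2+0,5+0) = (2,5)
Fill (2+0,5+1) = (2,6)
Fill (2+0,5+2) = (2,7)
Fill (2+0,5+3) = (2,8)

Answer: ..........
.#........
..#..####.
.....##.#.
##.#......
#......#..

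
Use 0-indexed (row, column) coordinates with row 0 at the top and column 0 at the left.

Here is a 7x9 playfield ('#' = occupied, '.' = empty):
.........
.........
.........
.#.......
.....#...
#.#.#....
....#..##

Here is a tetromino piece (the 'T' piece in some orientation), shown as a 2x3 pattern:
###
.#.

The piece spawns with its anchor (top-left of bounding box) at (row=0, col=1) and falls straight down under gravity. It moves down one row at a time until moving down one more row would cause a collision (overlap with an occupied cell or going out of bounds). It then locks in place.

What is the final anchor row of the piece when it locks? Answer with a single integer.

Answer: 2

Derivation:
Spawn at (row=0, col=1). Try each row:
  row 0: fits
  row 1: fits
  row 2: fits
  row 3: blocked -> lock at row 2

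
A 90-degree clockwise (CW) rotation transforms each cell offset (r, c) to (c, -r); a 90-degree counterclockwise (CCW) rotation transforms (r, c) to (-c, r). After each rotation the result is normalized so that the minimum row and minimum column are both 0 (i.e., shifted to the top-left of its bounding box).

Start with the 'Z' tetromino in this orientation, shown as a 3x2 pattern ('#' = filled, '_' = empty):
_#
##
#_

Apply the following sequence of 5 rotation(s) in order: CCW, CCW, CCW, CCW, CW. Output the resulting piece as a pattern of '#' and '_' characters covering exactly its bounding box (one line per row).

Answer: ##_
_##

Derivation:
Start:
_#
##
#_
After rotation 1 (CCW):
##_
_##
After rotation 2 (CCW):
_#
##
#_
After rotation 3 (CCW):
##_
_##
After rotation 4 (CCW):
_#
##
#_
After rotation 5 (CW):
##_
_##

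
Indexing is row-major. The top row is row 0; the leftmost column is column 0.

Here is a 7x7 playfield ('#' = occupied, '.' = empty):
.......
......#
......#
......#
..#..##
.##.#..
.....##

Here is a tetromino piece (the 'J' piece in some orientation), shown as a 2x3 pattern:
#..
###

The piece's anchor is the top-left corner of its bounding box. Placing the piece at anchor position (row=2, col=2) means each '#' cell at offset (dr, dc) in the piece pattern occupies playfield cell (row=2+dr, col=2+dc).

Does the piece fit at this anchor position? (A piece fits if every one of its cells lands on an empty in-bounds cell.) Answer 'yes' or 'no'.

Check each piece cell at anchor (2, 2):
  offset (0,0) -> (2,2): empty -> OK
  offset (1,0) -> (3,2): empty -> OK
  offset (1,1) -> (3,3): empty -> OK
  offset (1,2) -> (3,4): empty -> OK
All cells valid: yes

Answer: yes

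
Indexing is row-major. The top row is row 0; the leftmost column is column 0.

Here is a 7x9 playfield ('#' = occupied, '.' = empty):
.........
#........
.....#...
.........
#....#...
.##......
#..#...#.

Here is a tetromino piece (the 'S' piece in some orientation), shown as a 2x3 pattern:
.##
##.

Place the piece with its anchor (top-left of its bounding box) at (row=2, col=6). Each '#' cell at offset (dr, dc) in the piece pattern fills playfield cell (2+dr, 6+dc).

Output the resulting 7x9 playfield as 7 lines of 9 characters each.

Answer: .........
#........
.....#.##
......##.
#....#...
.##......
#..#...#.

Derivation:
Fill (2+0,6+1) = (2,7)
Fill (2+0,6+2) = (2,8)
Fill (2+1,6+0) = (3,6)
Fill (2+1,6+1) = (3,7)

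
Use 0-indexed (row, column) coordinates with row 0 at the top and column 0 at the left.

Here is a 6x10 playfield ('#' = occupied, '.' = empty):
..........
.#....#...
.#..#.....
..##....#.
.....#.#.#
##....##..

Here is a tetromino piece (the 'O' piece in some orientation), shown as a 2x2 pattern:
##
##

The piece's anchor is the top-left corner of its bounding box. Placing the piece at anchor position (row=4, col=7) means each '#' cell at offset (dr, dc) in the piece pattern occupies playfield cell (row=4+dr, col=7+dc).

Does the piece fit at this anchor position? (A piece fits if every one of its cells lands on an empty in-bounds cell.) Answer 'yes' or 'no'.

Check each piece cell at anchor (4, 7):
  offset (0,0) -> (4,7): occupied ('#') -> FAIL
  offset (0,1) -> (4,8): empty -> OK
  offset (1,0) -> (5,7): occupied ('#') -> FAIL
  offset (1,1) -> (5,8): empty -> OK
All cells valid: no

Answer: no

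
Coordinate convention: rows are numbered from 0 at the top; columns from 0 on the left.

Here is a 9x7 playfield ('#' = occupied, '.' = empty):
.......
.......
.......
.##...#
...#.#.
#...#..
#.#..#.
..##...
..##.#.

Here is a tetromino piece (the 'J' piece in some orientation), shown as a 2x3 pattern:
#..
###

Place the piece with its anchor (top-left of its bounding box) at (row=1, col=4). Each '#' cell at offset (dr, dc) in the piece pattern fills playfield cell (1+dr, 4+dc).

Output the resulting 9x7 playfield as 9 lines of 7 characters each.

Fill (1+0,4+0) = (1,4)
Fill (1+1,4+0) = (2,4)
Fill (1+1,4+1) = (2,5)
Fill (1+1,4+2) = (2,6)

Answer: .......
....#..
....###
.##...#
...#.#.
#...#..
#.#..#.
..##...
..##.#.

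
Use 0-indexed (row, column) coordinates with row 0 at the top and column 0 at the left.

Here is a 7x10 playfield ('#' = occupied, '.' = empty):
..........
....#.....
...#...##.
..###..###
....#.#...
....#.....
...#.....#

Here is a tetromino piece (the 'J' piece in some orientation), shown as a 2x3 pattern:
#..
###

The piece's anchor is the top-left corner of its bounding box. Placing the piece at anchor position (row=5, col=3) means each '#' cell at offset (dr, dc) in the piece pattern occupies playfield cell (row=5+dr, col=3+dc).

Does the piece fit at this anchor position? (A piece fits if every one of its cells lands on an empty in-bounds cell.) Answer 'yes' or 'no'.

Check each piece cell at anchor (5, 3):
  offset (0,0) -> (5,3): empty -> OK
  offset (1,0) -> (6,3): occupied ('#') -> FAIL
  offset (1,1) -> (6,4): empty -> OK
  offset (1,2) -> (6,5): empty -> OK
All cells valid: no

Answer: no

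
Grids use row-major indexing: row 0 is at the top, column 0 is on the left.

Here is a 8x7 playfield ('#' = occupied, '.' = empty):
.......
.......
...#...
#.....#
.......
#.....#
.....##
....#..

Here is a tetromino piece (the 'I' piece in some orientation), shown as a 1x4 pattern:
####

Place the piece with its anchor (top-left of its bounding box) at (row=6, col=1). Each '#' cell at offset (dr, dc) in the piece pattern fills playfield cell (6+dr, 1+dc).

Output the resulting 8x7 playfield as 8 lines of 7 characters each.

Fill (6+0,1+0) = (6,1)
Fill (6+0,1+1) = (6,2)
Fill (6+0,1+2) = (6,3)
Fill (6+0,1+3) = (6,4)

Answer: .......
.......
...#...
#.....#
.......
#.....#
.######
....#..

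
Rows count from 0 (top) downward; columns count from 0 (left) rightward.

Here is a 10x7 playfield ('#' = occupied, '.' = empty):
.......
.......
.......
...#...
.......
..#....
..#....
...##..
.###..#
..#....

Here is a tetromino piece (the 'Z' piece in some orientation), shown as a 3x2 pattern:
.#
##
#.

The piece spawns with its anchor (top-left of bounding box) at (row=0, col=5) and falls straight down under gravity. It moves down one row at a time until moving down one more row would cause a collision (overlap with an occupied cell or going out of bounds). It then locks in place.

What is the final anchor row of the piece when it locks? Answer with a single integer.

Answer: 6

Derivation:
Spawn at (row=0, col=5). Try each row:
  row 0: fits
  row 1: fits
  row 2: fits
  row 3: fits
  row 4: fits
  row 5: fits
  row 6: fits
  row 7: blocked -> lock at row 6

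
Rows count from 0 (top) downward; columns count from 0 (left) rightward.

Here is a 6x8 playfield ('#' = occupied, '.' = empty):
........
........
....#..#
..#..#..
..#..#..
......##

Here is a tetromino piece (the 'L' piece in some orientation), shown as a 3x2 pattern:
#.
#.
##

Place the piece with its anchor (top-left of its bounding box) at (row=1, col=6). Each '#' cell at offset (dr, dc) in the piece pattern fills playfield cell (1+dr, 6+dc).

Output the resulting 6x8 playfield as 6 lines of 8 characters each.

Answer: ........
......#.
....#.##
..#..###
..#..#..
......##

Derivation:
Fill (1+0,6+0) = (1,6)
Fill (1+1,6+0) = (2,6)
Fill (1+2,6+0) = (3,6)
Fill (1+2,6+1) = (3,7)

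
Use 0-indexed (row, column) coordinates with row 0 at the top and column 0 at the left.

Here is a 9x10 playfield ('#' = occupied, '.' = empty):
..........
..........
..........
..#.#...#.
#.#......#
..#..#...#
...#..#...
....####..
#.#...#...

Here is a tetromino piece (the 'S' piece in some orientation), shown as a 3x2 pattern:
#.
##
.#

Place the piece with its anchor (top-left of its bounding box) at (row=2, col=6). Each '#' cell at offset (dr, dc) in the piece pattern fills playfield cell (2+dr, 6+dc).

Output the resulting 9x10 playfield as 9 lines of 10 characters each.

Answer: ..........
..........
......#...
..#.#.###.
#.#....#.#
..#..#...#
...#..#...
....####..
#.#...#...

Derivation:
Fill (2+0,6+0) = (2,6)
Fill (2+1,6+0) = (3,6)
Fill (2+1,6+1) = (3,7)
Fill (2+2,6+1) = (4,7)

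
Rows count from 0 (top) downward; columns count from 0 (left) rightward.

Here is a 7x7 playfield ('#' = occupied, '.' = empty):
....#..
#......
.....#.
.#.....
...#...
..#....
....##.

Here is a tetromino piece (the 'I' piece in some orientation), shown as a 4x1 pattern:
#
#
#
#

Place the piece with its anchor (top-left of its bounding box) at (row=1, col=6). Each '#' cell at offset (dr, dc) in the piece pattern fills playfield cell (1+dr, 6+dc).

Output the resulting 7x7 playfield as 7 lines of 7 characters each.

Fill (1+0,6+0) = (1,6)
Fill (1+1,6+0) = (2,6)
Fill (1+2,6+0) = (3,6)
Fill (1+3,6+0) = (4,6)

Answer: ....#..
#.....#
.....##
.#....#
...#..#
..#....
....##.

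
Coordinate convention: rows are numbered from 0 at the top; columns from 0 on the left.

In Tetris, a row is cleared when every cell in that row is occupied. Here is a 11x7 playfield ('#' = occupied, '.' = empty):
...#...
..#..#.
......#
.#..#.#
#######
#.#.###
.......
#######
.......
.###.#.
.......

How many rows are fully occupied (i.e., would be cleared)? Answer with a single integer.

Answer: 2

Derivation:
Check each row:
  row 0: 6 empty cells -> not full
  row 1: 5 empty cells -> not full
  row 2: 6 empty cells -> not full
  row 3: 4 empty cells -> not full
  row 4: 0 empty cells -> FULL (clear)
  row 5: 2 empty cells -> not full
  row 6: 7 empty cells -> not full
  row 7: 0 empty cells -> FULL (clear)
  row 8: 7 empty cells -> not full
  row 9: 3 empty cells -> not full
  row 10: 7 empty cells -> not full
Total rows cleared: 2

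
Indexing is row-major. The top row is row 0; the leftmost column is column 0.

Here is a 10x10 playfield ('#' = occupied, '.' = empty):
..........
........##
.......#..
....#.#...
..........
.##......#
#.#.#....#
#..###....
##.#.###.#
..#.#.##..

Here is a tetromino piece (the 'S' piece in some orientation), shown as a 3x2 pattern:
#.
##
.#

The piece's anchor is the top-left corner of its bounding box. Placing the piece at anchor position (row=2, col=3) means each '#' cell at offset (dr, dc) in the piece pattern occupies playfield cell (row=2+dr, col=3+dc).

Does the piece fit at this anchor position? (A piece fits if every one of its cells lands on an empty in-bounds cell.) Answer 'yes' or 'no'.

Check each piece cell at anchor (2, 3):
  offset (0,0) -> (2,3): empty -> OK
  offset (1,0) -> (3,3): empty -> OK
  offset (1,1) -> (3,4): occupied ('#') -> FAIL
  offset (2,1) -> (4,4): empty -> OK
All cells valid: no

Answer: no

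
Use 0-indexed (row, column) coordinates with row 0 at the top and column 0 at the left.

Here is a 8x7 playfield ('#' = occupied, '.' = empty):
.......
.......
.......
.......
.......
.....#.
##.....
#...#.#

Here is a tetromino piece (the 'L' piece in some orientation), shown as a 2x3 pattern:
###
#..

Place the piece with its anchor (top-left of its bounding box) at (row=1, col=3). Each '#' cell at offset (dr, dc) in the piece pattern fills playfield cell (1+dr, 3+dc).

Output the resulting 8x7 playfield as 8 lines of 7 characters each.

Fill (1+0,3+0) = (1,3)
Fill (1+0,3+1) = (1,4)
Fill (1+0,3+2) = (1,5)
Fill (1+1,3+0) = (2,3)

Answer: .......
...###.
...#...
.......
.......
.....#.
##.....
#...#.#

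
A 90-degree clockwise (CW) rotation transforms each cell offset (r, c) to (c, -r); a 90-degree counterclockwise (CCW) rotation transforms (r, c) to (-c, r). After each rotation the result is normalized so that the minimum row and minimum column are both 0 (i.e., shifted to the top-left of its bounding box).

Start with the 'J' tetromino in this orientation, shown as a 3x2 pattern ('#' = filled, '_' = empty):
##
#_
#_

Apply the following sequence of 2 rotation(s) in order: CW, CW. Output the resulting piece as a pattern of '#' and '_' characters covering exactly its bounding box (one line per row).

Answer: _#
_#
##

Derivation:
Start:
##
#_
#_
After rotation 1 (CW):
###
__#
After rotation 2 (CW):
_#
_#
##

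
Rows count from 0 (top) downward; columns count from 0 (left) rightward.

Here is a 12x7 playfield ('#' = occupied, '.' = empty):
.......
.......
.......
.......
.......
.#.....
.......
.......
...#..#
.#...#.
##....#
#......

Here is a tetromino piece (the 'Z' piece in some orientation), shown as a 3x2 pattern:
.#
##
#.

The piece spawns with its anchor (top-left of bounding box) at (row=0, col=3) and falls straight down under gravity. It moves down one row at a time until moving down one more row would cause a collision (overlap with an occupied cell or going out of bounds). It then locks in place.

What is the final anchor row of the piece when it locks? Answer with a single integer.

Answer: 5

Derivation:
Spawn at (row=0, col=3). Try each row:
  row 0: fits
  row 1: fits
  row 2: fits
  row 3: fits
  row 4: fits
  row 5: fits
  row 6: blocked -> lock at row 5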